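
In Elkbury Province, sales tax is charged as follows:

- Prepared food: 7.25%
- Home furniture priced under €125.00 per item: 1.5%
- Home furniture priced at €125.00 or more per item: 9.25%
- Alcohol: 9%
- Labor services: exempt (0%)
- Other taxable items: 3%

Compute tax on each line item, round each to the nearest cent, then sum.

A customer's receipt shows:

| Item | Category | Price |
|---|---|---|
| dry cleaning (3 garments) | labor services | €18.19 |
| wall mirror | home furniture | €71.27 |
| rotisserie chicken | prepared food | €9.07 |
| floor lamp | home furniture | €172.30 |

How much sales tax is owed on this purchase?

€17.67

Dry cleaning (3 garments) €18.19: labor services → 0% → €0.00
Wall mirror €71.27: home furniture, under €125.00 → 1.5% → €1.07
Rotisserie chicken €9.07: prepared food → 7.25% → €0.66
Floor lamp €172.30: home furniture, €125.00 or more → 9.25% → €15.94
Total tax = €1.07 + €0.66 + €15.94 = €17.67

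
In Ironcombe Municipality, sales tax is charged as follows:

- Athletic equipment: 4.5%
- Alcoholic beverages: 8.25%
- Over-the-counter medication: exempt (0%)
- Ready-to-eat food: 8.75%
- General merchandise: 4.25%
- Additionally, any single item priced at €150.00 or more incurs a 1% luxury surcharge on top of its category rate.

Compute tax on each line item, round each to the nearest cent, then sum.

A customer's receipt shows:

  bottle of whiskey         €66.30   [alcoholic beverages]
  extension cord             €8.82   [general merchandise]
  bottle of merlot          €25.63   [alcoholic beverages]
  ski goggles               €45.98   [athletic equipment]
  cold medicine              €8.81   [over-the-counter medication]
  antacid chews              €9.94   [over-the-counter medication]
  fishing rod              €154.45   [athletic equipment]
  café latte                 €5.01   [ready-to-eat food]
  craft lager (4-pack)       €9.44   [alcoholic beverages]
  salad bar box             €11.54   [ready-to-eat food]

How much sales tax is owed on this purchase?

Bottle of whiskey €66.30: alcoholic beverages → 8.25% → €5.47
Extension cord €8.82: general merchandise → 4.25% → €0.37
Bottle of merlot €25.63: alcoholic beverages → 8.25% → €2.11
Ski goggles €45.98: athletic equipment → 4.5% → €2.07
Cold medicine €8.81: over-the-counter medication → 0% → €0.00
Antacid chews €9.94: over-the-counter medication → 0% → €0.00
Fishing rod €154.45: athletic equipment → 4.5% + 1% surcharge = 5.5% → €8.49
Café latte €5.01: ready-to-eat food → 8.75% → €0.44
Craft lager (4-pack) €9.44: alcoholic beverages → 8.25% → €0.78
Salad bar box €11.54: ready-to-eat food → 8.75% → €1.01
Total tax = €5.47 + €0.37 + €2.11 + €2.07 + €8.49 + €0.44 + €0.78 + €1.01 = €20.74

€20.74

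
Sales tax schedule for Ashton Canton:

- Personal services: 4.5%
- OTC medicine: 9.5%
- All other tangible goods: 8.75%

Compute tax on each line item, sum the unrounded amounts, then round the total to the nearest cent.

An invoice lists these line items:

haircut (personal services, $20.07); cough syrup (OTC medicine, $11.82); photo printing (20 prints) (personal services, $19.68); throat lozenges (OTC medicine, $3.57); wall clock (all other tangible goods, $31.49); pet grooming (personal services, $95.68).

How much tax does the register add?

$10.31

Haircut $20.07: personal services → 4.5% → $0.90315
Cough syrup $11.82: OTC medicine → 9.5% → $1.1229
Photo printing (20 prints) $19.68: personal services → 4.5% → $0.8856
Throat lozenges $3.57: OTC medicine → 9.5% → $0.33915
Wall clock $31.49: all other tangible goods → 8.75% → $2.755375
Pet grooming $95.68: personal services → 4.5% → $4.3056
Unrounded tax sum = $10.311775 → $10.31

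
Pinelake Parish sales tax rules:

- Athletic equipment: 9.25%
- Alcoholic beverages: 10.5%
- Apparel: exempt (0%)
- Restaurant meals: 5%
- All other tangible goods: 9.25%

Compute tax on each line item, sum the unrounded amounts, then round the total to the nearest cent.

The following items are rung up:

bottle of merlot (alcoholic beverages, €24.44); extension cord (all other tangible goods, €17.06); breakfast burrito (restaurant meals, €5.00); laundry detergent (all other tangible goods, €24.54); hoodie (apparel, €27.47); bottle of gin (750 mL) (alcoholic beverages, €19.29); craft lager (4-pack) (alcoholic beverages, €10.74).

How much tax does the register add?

€9.82

Bottle of merlot €24.44: alcoholic beverages → 10.5% → €2.5662
Extension cord €17.06: all other tangible goods → 9.25% → €1.57805
Breakfast burrito €5.00: restaurant meals → 5% → €0.25
Laundry detergent €24.54: all other tangible goods → 9.25% → €2.26995
Hoodie €27.47: apparel → 0% → €0.00
Bottle of gin (750 mL) €19.29: alcoholic beverages → 10.5% → €2.02545
Craft lager (4-pack) €10.74: alcoholic beverages → 10.5% → €1.1277
Unrounded tax sum = €9.81735 → €9.82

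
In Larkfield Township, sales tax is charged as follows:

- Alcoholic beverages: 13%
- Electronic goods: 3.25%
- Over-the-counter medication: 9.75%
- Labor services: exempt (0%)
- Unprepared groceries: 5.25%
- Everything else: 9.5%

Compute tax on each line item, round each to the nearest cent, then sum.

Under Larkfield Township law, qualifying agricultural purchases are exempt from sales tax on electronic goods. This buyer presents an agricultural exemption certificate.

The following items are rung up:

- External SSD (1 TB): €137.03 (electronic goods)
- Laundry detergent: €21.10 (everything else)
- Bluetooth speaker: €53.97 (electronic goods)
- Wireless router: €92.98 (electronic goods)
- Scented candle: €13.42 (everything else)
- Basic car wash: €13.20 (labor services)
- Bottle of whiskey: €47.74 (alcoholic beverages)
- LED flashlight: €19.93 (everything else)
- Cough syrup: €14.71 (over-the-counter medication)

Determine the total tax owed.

External SSD (1 TB) €137.03: electronic goods, buyer-exempt → 0% → €0.00
Laundry detergent €21.10: everything else → 9.5% → €2.00
Bluetooth speaker €53.97: electronic goods, buyer-exempt → 0% → €0.00
Wireless router €92.98: electronic goods, buyer-exempt → 0% → €0.00
Scented candle €13.42: everything else → 9.5% → €1.27
Basic car wash €13.20: labor services → 0% → €0.00
Bottle of whiskey €47.74: alcoholic beverages → 13% → €6.21
LED flashlight €19.93: everything else → 9.5% → €1.89
Cough syrup €14.71: over-the-counter medication → 9.75% → €1.43
Total tax = €2.00 + €1.27 + €6.21 + €1.89 + €1.43 = €12.80

€12.80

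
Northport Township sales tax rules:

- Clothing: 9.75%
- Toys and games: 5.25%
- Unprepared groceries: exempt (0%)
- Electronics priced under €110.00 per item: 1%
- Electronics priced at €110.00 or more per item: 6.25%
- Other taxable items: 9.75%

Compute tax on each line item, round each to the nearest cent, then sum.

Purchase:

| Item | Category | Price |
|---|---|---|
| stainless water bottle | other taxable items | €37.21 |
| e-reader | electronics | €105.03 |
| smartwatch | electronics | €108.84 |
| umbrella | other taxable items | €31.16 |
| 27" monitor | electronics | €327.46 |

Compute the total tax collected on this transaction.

Stainless water bottle €37.21: other taxable items → 9.75% → €3.63
E-reader €105.03: electronics, under €110.00 → 1% → €1.05
Smartwatch €108.84: electronics, under €110.00 → 1% → €1.09
Umbrella €31.16: other taxable items → 9.75% → €3.04
27" monitor €327.46: electronics, €110.00 or more → 6.25% → €20.47
Total tax = €3.63 + €1.05 + €1.09 + €3.04 + €20.47 = €29.28

€29.28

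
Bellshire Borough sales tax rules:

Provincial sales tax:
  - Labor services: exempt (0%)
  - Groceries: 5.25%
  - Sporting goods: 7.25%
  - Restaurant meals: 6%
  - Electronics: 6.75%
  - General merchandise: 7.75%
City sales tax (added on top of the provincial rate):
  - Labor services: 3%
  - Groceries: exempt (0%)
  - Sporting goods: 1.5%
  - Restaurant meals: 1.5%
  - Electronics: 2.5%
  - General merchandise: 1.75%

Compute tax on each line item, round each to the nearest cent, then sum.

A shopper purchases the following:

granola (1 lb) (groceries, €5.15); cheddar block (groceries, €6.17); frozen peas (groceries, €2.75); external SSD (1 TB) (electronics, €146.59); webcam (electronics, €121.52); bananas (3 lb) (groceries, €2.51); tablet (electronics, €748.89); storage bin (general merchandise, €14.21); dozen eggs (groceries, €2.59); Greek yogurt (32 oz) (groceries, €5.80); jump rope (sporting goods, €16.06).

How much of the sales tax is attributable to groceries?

€1.30

Granola (1 lb) €5.15: groceries → 5.25% + 0% city = 5.25% → €0.27
Cheddar block €6.17: groceries → 5.25% + 0% city = 5.25% → €0.32
Frozen peas €2.75: groceries → 5.25% + 0% city = 5.25% → €0.14
Bananas (3 lb) €2.51: groceries → 5.25% + 0% city = 5.25% → €0.13
Dozen eggs €2.59: groceries → 5.25% + 0% city = 5.25% → €0.14
Greek yogurt (32 oz) €5.80: groceries → 5.25% + 0% city = 5.25% → €0.30
Tax on groceries = €0.27 + €0.32 + €0.14 + €0.13 + €0.14 + €0.30 = €1.30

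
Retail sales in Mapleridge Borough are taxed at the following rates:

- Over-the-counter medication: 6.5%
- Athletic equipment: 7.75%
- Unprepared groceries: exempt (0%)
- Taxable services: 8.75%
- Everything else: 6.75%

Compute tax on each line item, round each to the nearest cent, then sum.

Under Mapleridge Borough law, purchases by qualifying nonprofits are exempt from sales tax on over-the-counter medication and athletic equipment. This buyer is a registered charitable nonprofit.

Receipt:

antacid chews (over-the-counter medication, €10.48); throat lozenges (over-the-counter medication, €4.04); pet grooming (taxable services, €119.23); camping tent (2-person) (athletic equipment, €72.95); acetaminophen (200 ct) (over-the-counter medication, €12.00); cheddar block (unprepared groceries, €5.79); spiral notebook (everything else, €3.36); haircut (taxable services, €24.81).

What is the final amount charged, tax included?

€265.49

Antacid chews €10.48: over-the-counter medication, buyer-exempt → 0% → €0.00
Throat lozenges €4.04: over-the-counter medication, buyer-exempt → 0% → €0.00
Pet grooming €119.23: taxable services → 8.75% → €10.43
Camping tent (2-person) €72.95: athletic equipment, buyer-exempt → 0% → €0.00
Acetaminophen (200 ct) €12.00: over-the-counter medication, buyer-exempt → 0% → €0.00
Cheddar block €5.79: unprepared groceries → 0% → €0.00
Spiral notebook €3.36: everything else → 6.75% → €0.23
Haircut €24.81: taxable services → 8.75% → €2.17
Subtotal = €252.66; tax = €12.83; total due = €265.49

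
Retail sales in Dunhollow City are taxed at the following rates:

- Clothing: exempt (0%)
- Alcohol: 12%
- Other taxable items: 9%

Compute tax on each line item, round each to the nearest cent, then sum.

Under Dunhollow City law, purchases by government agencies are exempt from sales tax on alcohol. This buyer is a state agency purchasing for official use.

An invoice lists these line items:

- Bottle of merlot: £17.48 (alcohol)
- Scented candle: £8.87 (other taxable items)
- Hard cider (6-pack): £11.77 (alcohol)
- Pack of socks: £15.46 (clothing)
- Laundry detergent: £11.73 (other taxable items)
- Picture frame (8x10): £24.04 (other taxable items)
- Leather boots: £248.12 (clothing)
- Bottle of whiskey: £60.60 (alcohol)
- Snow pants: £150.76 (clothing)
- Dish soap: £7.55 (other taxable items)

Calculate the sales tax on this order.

Bottle of merlot £17.48: alcohol, buyer-exempt → 0% → £0.00
Scented candle £8.87: other taxable items → 9% → £0.80
Hard cider (6-pack) £11.77: alcohol, buyer-exempt → 0% → £0.00
Pack of socks £15.46: clothing → 0% → £0.00
Laundry detergent £11.73: other taxable items → 9% → £1.06
Picture frame (8x10) £24.04: other taxable items → 9% → £2.16
Leather boots £248.12: clothing → 0% → £0.00
Bottle of whiskey £60.60: alcohol, buyer-exempt → 0% → £0.00
Snow pants £150.76: clothing → 0% → £0.00
Dish soap £7.55: other taxable items → 9% → £0.68
Total tax = £0.80 + £1.06 + £2.16 + £0.68 = £4.70

£4.70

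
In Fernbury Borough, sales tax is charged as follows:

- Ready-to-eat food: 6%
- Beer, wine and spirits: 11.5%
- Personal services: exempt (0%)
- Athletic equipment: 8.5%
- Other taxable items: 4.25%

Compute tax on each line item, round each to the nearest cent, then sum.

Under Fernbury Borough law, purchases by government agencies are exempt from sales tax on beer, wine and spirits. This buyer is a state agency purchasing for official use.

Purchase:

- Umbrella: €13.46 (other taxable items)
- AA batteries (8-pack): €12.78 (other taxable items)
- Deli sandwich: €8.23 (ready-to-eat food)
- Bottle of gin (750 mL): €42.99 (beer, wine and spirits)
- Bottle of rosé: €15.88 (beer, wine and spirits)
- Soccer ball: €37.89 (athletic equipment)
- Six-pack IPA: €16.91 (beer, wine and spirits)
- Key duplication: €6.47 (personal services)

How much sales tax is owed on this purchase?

Umbrella €13.46: other taxable items → 4.25% → €0.57
AA batteries (8-pack) €12.78: other taxable items → 4.25% → €0.54
Deli sandwich €8.23: ready-to-eat food → 6% → €0.49
Bottle of gin (750 mL) €42.99: beer, wine and spirits, buyer-exempt → 0% → €0.00
Bottle of rosé €15.88: beer, wine and spirits, buyer-exempt → 0% → €0.00
Soccer ball €37.89: athletic equipment → 8.5% → €3.22
Six-pack IPA €16.91: beer, wine and spirits, buyer-exempt → 0% → €0.00
Key duplication €6.47: personal services → 0% → €0.00
Total tax = €0.57 + €0.54 + €0.49 + €3.22 = €4.82

€4.82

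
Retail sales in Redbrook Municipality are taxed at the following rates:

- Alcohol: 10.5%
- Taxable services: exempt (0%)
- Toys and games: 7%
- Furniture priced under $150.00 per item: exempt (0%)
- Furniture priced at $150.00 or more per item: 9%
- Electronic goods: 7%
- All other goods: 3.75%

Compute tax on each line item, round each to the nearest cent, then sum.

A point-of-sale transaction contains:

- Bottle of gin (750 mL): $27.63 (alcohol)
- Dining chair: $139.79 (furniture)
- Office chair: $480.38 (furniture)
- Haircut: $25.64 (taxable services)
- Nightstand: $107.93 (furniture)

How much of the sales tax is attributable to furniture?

Dining chair $139.79: furniture, under $150.00 → 0% → $0.00
Office chair $480.38: furniture, $150.00 or more → 9% → $43.23
Nightstand $107.93: furniture, under $150.00 → 0% → $0.00
Tax on furniture = $0.00 + $43.23 + $0.00 = $43.23

$43.23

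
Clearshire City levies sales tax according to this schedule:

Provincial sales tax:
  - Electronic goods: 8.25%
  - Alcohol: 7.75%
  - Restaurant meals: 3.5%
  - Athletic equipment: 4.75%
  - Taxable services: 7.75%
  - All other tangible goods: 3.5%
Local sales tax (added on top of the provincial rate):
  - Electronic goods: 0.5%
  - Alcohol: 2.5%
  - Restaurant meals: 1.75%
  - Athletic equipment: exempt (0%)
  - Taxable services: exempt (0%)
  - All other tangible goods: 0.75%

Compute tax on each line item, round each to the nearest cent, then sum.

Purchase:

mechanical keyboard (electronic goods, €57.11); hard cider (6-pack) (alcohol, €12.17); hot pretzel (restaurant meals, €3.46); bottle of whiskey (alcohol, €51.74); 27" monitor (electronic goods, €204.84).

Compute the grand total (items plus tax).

Mechanical keyboard €57.11: electronic goods → 8.25% + 0.5% local = 8.75% → €5.00
Hard cider (6-pack) €12.17: alcohol → 7.75% + 2.5% local = 10.25% → €1.25
Hot pretzel €3.46: restaurant meals → 3.5% + 1.75% local = 5.25% → €0.18
Bottle of whiskey €51.74: alcohol → 7.75% + 2.5% local = 10.25% → €5.30
27" monitor €204.84: electronic goods → 8.25% + 0.5% local = 8.75% → €17.92
Subtotal = €329.32; tax = €29.65; total due = €358.97

€358.97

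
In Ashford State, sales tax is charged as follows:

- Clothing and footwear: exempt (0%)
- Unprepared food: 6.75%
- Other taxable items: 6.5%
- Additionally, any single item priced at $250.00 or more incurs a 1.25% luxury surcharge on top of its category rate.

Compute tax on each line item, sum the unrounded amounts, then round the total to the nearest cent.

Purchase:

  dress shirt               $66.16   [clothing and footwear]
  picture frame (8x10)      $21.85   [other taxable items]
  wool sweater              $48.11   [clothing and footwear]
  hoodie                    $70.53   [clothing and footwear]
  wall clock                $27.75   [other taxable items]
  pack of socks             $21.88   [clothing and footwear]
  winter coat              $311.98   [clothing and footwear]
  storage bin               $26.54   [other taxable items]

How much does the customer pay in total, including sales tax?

$603.65

Dress shirt $66.16: clothing and footwear → 0% → $0.00
Picture frame (8x10) $21.85: other taxable items → 6.5% → $1.42025
Wool sweater $48.11: clothing and footwear → 0% → $0.00
Hoodie $70.53: clothing and footwear → 0% → $0.00
Wall clock $27.75: other taxable items → 6.5% → $1.80375
Pack of socks $21.88: clothing and footwear → 0% → $0.00
Winter coat $311.98: clothing and footwear → 0% + 1.25% surcharge = 1.25% → $3.89975
Storage bin $26.54: other taxable items → 6.5% → $1.7251
Subtotal = $594.80; unrounded tax = $8.84885 → $8.85; total due = $603.65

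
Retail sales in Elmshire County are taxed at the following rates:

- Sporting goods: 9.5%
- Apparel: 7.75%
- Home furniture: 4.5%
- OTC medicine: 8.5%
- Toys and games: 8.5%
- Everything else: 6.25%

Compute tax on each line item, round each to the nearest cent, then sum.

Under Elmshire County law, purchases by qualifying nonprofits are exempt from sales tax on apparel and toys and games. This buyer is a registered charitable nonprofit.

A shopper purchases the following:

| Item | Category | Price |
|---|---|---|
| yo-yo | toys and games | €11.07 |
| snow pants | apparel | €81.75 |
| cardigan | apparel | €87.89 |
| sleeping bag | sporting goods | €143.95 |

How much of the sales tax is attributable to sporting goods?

Sleeping bag €143.95: sporting goods → 9.5% → €13.68
Tax on sporting goods = €13.68

€13.68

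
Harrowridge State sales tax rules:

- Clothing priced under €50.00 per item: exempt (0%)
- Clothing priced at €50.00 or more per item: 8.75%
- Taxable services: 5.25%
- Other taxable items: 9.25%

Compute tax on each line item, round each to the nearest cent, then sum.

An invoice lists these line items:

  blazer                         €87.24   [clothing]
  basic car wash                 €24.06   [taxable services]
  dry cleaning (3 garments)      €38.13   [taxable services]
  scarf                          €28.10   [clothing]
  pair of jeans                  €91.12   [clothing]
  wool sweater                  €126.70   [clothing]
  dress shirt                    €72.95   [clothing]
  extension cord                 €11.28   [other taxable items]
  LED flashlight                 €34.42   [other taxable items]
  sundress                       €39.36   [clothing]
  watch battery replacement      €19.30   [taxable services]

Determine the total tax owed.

Blazer €87.24: clothing, €50.00 or more → 8.75% → €7.63
Basic car wash €24.06: taxable services → 5.25% → €1.26
Dry cleaning (3 garments) €38.13: taxable services → 5.25% → €2.00
Scarf €28.10: clothing, under €50.00 → 0% → €0.00
Pair of jeans €91.12: clothing, €50.00 or more → 8.75% → €7.97
Wool sweater €126.70: clothing, €50.00 or more → 8.75% → €11.09
Dress shirt €72.95: clothing, €50.00 or more → 8.75% → €6.38
Extension cord €11.28: other taxable items → 9.25% → €1.04
LED flashlight €34.42: other taxable items → 9.25% → €3.18
Sundress €39.36: clothing, under €50.00 → 0% → €0.00
Watch battery replacement €19.30: taxable services → 5.25% → €1.01
Total tax = €7.63 + €1.26 + €2.00 + €7.97 + €11.09 + €6.38 + €1.04 + €3.18 + €1.01 = €41.56

€41.56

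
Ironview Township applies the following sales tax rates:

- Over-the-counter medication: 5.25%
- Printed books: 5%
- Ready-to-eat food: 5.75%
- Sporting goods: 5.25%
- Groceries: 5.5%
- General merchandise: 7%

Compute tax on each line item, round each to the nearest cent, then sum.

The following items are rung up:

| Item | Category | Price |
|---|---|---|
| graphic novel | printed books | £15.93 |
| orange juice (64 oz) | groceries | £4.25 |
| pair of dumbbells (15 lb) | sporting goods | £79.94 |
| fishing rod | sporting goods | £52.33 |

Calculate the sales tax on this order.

Graphic novel £15.93: printed books → 5% → £0.80
Orange juice (64 oz) £4.25: groceries → 5.5% → £0.23
Pair of dumbbells (15 lb) £79.94: sporting goods → 5.25% → £4.20
Fishing rod £52.33: sporting goods → 5.25% → £2.75
Total tax = £0.80 + £0.23 + £4.20 + £2.75 = £7.98

£7.98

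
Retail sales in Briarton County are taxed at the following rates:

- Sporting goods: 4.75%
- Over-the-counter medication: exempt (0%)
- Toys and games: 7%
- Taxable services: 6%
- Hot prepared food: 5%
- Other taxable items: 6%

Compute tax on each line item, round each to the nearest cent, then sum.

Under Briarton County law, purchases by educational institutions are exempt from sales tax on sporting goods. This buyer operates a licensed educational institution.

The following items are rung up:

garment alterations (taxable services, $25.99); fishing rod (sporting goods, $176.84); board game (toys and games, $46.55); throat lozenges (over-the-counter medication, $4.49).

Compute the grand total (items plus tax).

Garment alterations $25.99: taxable services → 6% → $1.56
Fishing rod $176.84: sporting goods, buyer-exempt → 0% → $0.00
Board game $46.55: toys and games → 7% → $3.26
Throat lozenges $4.49: over-the-counter medication → 0% → $0.00
Subtotal = $253.87; tax = $4.82; total due = $258.69

$258.69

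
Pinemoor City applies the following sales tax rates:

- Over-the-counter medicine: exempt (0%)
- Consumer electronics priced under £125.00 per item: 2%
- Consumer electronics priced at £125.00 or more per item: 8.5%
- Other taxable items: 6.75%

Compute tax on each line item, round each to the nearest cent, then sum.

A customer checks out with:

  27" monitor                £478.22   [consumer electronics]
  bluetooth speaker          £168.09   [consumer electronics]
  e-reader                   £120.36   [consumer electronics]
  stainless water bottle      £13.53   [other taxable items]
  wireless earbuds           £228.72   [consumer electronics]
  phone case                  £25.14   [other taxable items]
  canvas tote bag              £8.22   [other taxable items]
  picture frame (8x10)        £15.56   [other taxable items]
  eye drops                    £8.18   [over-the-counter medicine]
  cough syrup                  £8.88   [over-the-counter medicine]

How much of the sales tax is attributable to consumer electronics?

27" monitor £478.22: consumer electronics, £125.00 or more → 8.5% → £40.65
Bluetooth speaker £168.09: consumer electronics, £125.00 or more → 8.5% → £14.29
E-reader £120.36: consumer electronics, under £125.00 → 2% → £2.41
Wireless earbuds £228.72: consumer electronics, £125.00 or more → 8.5% → £19.44
Tax on consumer electronics = £40.65 + £14.29 + £2.41 + £19.44 = £76.79

£76.79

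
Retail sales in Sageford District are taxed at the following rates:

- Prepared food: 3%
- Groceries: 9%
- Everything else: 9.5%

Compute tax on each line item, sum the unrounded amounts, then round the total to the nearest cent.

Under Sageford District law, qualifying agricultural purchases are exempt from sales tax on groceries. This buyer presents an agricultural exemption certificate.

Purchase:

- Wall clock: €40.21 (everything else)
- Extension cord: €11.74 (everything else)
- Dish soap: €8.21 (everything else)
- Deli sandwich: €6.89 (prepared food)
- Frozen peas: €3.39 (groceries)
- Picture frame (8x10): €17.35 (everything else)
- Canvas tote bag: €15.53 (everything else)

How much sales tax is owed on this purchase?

€9.05

Wall clock €40.21: everything else → 9.5% → €3.81995
Extension cord €11.74: everything else → 9.5% → €1.1153
Dish soap €8.21: everything else → 9.5% → €0.77995
Deli sandwich €6.89: prepared food → 3% → €0.2067
Frozen peas €3.39: groceries, buyer-exempt → 0% → €0.00
Picture frame (8x10) €17.35: everything else → 9.5% → €1.64825
Canvas tote bag €15.53: everything else → 9.5% → €1.47535
Unrounded tax sum = €9.0455 → €9.05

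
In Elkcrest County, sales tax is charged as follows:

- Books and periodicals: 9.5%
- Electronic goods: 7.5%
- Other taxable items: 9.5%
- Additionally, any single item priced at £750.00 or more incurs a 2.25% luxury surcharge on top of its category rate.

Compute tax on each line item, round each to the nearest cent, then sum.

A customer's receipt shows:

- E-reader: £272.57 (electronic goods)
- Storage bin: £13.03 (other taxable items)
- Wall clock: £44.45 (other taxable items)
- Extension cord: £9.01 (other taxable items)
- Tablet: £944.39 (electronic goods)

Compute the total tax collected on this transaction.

E-reader £272.57: electronic goods → 7.5% → £20.44
Storage bin £13.03: other taxable items → 9.5% → £1.24
Wall clock £44.45: other taxable items → 9.5% → £4.22
Extension cord £9.01: other taxable items → 9.5% → £0.86
Tablet £944.39: electronic goods → 7.5% + 2.25% surcharge = 9.75% → £92.08
Total tax = £20.44 + £1.24 + £4.22 + £0.86 + £92.08 = £118.84

£118.84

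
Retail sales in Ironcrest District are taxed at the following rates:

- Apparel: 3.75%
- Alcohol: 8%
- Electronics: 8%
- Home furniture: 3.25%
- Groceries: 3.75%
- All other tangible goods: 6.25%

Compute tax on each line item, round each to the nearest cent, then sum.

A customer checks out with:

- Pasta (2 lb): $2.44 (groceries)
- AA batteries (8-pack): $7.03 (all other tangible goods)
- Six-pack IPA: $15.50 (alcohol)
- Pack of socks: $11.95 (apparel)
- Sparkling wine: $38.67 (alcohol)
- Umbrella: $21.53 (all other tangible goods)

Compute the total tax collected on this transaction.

$6.66

Pasta (2 lb) $2.44: groceries → 3.75% → $0.09
AA batteries (8-pack) $7.03: all other tangible goods → 6.25% → $0.44
Six-pack IPA $15.50: alcohol → 8% → $1.24
Pack of socks $11.95: apparel → 3.75% → $0.45
Sparkling wine $38.67: alcohol → 8% → $3.09
Umbrella $21.53: all other tangible goods → 6.25% → $1.35
Total tax = $0.09 + $0.44 + $1.24 + $0.45 + $3.09 + $1.35 = $6.66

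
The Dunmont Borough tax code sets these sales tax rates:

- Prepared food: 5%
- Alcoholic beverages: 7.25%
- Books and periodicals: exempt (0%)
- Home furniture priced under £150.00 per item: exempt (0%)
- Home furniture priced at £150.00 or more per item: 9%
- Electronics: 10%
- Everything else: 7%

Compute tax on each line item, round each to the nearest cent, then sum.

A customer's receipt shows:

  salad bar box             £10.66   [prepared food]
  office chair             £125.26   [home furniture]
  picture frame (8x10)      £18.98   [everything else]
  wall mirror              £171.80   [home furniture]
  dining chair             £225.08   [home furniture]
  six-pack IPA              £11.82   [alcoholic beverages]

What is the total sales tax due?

£38.44

Salad bar box £10.66: prepared food → 5% → £0.53
Office chair £125.26: home furniture, under £150.00 → 0% → £0.00
Picture frame (8x10) £18.98: everything else → 7% → £1.33
Wall mirror £171.80: home furniture, £150.00 or more → 9% → £15.46
Dining chair £225.08: home furniture, £150.00 or more → 9% → £20.26
Six-pack IPA £11.82: alcoholic beverages → 7.25% → £0.86
Total tax = £0.53 + £1.33 + £15.46 + £20.26 + £0.86 = £38.44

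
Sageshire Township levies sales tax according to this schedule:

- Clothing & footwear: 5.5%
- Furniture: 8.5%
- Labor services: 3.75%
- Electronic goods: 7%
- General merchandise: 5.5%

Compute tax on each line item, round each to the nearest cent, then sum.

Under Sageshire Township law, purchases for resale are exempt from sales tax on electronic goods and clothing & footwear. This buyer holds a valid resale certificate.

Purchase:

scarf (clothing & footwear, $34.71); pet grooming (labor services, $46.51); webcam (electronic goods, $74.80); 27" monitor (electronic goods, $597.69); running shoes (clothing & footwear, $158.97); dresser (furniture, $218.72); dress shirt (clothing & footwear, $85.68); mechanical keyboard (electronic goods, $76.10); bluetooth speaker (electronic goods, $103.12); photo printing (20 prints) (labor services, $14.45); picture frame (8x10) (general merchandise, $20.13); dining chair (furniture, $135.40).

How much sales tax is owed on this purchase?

Scarf $34.71: clothing & footwear, buyer-exempt → 0% → $0.00
Pet grooming $46.51: labor services → 3.75% → $1.74
Webcam $74.80: electronic goods, buyer-exempt → 0% → $0.00
27" monitor $597.69: electronic goods, buyer-exempt → 0% → $0.00
Running shoes $158.97: clothing & footwear, buyer-exempt → 0% → $0.00
Dresser $218.72: furniture → 8.5% → $18.59
Dress shirt $85.68: clothing & footwear, buyer-exempt → 0% → $0.00
Mechanical keyboard $76.10: electronic goods, buyer-exempt → 0% → $0.00
Bluetooth speaker $103.12: electronic goods, buyer-exempt → 0% → $0.00
Photo printing (20 prints) $14.45: labor services → 3.75% → $0.54
Picture frame (8x10) $20.13: general merchandise → 5.5% → $1.11
Dining chair $135.40: furniture → 8.5% → $11.51
Total tax = $1.74 + $18.59 + $0.54 + $1.11 + $11.51 = $33.49

$33.49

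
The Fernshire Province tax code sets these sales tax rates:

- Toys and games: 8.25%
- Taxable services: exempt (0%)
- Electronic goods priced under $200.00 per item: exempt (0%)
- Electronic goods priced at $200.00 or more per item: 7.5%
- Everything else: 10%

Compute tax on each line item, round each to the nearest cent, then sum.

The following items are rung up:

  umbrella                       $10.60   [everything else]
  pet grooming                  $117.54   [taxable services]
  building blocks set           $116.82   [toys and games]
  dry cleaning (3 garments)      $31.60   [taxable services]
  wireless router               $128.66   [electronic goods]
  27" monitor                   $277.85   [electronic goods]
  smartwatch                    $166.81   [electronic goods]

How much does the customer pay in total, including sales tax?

$881.42

Umbrella $10.60: everything else → 10% → $1.06
Pet grooming $117.54: taxable services → 0% → $0.00
Building blocks set $116.82: toys and games → 8.25% → $9.64
Dry cleaning (3 garments) $31.60: taxable services → 0% → $0.00
Wireless router $128.66: electronic goods, under $200.00 → 0% → $0.00
27" monitor $277.85: electronic goods, $200.00 or more → 7.5% → $20.84
Smartwatch $166.81: electronic goods, under $200.00 → 0% → $0.00
Subtotal = $849.88; tax = $31.54; total due = $881.42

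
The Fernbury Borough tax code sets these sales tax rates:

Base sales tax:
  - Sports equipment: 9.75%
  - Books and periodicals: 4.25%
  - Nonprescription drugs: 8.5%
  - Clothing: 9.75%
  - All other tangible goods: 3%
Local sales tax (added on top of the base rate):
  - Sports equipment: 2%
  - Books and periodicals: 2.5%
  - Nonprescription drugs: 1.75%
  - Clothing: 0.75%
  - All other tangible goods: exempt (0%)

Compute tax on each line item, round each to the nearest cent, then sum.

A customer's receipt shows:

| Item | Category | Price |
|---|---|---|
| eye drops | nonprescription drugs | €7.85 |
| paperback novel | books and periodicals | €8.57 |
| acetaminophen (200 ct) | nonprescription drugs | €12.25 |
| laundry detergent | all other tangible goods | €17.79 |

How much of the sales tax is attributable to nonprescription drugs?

€2.06

Eye drops €7.85: nonprescription drugs → 8.5% + 1.75% local = 10.25% → €0.80
Acetaminophen (200 ct) €12.25: nonprescription drugs → 8.5% + 1.75% local = 10.25% → €1.26
Tax on nonprescription drugs = €0.80 + €1.26 = €2.06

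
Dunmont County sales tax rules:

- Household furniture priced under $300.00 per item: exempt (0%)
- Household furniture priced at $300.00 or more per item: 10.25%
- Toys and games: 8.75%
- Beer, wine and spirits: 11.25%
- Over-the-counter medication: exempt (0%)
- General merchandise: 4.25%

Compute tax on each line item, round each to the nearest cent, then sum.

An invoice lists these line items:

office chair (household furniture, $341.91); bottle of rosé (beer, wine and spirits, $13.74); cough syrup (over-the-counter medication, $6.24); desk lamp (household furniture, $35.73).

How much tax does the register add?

Office chair $341.91: household furniture, $300.00 or more → 10.25% → $35.05
Bottle of rosé $13.74: beer, wine and spirits → 11.25% → $1.55
Cough syrup $6.24: over-the-counter medication → 0% → $0.00
Desk lamp $35.73: household furniture, under $300.00 → 0% → $0.00
Total tax = $35.05 + $1.55 = $36.60

$36.60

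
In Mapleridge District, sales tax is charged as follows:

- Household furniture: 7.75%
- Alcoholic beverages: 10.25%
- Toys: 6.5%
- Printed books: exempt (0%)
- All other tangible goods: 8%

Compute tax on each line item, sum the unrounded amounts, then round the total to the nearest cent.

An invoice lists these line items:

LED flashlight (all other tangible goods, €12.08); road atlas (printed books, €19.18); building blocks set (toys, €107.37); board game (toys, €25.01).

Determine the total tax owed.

LED flashlight €12.08: all other tangible goods → 8% → €0.9664
Road atlas €19.18: printed books → 0% → €0.00
Building blocks set €107.37: toys → 6.5% → €6.97905
Board game €25.01: toys → 6.5% → €1.62565
Unrounded tax sum = €9.5711 → €9.57

€9.57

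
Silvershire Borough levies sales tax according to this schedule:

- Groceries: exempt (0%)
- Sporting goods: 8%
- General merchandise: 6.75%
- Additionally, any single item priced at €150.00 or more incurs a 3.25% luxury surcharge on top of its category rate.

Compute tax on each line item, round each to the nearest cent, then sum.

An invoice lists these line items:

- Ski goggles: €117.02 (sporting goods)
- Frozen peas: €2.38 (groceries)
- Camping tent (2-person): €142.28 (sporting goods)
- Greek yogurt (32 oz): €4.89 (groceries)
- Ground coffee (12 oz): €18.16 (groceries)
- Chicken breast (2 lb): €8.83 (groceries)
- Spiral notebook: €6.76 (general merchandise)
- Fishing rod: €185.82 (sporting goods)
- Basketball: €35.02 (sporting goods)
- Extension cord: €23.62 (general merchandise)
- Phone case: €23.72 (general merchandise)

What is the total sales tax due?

Ski goggles €117.02: sporting goods → 8% → €9.36
Frozen peas €2.38: groceries → 0% → €0.00
Camping tent (2-person) €142.28: sporting goods → 8% → €11.38
Greek yogurt (32 oz) €4.89: groceries → 0% → €0.00
Ground coffee (12 oz) €18.16: groceries → 0% → €0.00
Chicken breast (2 lb) €8.83: groceries → 0% → €0.00
Spiral notebook €6.76: general merchandise → 6.75% → €0.46
Fishing rod €185.82: sporting goods → 8% + 3.25% surcharge = 11.25% → €20.90
Basketball €35.02: sporting goods → 8% → €2.80
Extension cord €23.62: general merchandise → 6.75% → €1.59
Phone case €23.72: general merchandise → 6.75% → €1.60
Total tax = €9.36 + €11.38 + €0.46 + €20.90 + €2.80 + €1.59 + €1.60 = €48.09

€48.09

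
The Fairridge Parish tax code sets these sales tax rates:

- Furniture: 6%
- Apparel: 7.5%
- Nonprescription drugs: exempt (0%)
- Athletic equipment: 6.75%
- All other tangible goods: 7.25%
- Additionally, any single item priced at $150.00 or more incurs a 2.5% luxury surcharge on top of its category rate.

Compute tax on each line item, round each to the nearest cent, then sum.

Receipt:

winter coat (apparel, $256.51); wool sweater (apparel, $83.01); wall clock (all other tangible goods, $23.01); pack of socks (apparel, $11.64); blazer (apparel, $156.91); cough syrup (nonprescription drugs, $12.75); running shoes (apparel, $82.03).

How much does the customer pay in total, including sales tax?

$682.12

Winter coat $256.51: apparel → 7.5% + 2.5% surcharge = 10% → $25.65
Wool sweater $83.01: apparel → 7.5% → $6.23
Wall clock $23.01: all other tangible goods → 7.25% → $1.67
Pack of socks $11.64: apparel → 7.5% → $0.87
Blazer $156.91: apparel → 7.5% + 2.5% surcharge = 10% → $15.69
Cough syrup $12.75: nonprescription drugs → 0% → $0.00
Running shoes $82.03: apparel → 7.5% → $6.15
Subtotal = $625.86; tax = $56.26; total due = $682.12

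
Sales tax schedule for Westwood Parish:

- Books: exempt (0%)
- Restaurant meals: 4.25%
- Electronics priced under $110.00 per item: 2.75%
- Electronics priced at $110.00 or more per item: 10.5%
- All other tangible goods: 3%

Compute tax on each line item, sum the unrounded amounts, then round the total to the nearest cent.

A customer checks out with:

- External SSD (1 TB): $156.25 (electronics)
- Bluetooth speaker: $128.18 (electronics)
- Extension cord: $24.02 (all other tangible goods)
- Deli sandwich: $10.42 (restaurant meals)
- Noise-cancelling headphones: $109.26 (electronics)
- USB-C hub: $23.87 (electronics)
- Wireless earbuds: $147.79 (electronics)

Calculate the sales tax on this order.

$50.21

External SSD (1 TB) $156.25: electronics, $110.00 or more → 10.5% → $16.40625
Bluetooth speaker $128.18: electronics, $110.00 or more → 10.5% → $13.4589
Extension cord $24.02: all other tangible goods → 3% → $0.7206
Deli sandwich $10.42: restaurant meals → 4.25% → $0.44285
Noise-cancelling headphones $109.26: electronics, under $110.00 → 2.75% → $3.00465
USB-C hub $23.87: electronics, under $110.00 → 2.75% → $0.656425
Wireless earbuds $147.79: electronics, $110.00 or more → 10.5% → $15.51795
Unrounded tax sum = $50.207625 → $50.21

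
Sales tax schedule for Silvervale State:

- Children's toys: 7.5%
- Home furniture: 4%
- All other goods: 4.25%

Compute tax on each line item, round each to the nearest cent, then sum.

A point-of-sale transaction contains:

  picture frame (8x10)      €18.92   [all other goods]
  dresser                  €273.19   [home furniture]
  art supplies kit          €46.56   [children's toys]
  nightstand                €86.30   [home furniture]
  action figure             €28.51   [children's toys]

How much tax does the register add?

Picture frame (8x10) €18.92: all other goods → 4.25% → €0.80
Dresser €273.19: home furniture → 4% → €10.93
Art supplies kit €46.56: children's toys → 7.5% → €3.49
Nightstand €86.30: home furniture → 4% → €3.45
Action figure €28.51: children's toys → 7.5% → €2.14
Total tax = €0.80 + €10.93 + €3.49 + €3.45 + €2.14 = €20.81

€20.81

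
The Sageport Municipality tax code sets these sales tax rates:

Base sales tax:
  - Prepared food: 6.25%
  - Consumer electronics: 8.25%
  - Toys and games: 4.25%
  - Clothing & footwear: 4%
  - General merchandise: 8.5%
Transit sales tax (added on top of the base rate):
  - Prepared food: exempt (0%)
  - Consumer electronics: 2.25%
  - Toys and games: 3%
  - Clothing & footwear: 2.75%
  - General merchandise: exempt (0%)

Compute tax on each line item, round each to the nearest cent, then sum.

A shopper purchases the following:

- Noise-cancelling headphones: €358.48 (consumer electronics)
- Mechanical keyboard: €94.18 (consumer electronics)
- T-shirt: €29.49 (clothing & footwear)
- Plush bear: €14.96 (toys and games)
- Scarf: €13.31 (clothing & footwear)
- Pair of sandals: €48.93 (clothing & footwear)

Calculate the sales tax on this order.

€54.80

Noise-cancelling headphones €358.48: consumer electronics → 8.25% + 2.25% transit = 10.5% → €37.64
Mechanical keyboard €94.18: consumer electronics → 8.25% + 2.25% transit = 10.5% → €9.89
T-shirt €29.49: clothing & footwear → 4% + 2.75% transit = 6.75% → €1.99
Plush bear €14.96: toys and games → 4.25% + 3% transit = 7.25% → €1.08
Scarf €13.31: clothing & footwear → 4% + 2.75% transit = 6.75% → €0.90
Pair of sandals €48.93: clothing & footwear → 4% + 2.75% transit = 6.75% → €3.30
Total tax = €37.64 + €9.89 + €1.99 + €1.08 + €0.90 + €3.30 = €54.80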